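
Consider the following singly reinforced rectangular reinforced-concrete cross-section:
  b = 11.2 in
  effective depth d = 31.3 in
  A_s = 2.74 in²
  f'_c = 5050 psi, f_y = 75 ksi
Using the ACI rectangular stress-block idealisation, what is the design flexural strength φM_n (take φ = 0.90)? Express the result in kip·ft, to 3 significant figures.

T = A_s f_y = 2.74 × 75 = 205.5 kips.
a = T/(0.85 f'_c b) = 205.5/(0.85 × 5.05 × 11.2) = 4.274 in.
M_n = T(d − a/2) = 205.5 × (31.3 − 2.137) = 5993.0 kip·in = 5993.0/12 = 499.42 kip·ft.
φM_n = 0.90 × 499.42 = 449.48 kip·ft.

φM_n ≈ 449 kip·ft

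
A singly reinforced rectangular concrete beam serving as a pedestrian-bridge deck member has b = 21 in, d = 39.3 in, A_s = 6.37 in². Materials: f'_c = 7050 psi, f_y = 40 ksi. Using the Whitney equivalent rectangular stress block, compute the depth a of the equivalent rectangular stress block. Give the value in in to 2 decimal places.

T = A_s f_y = 6.37 × 40 = 254.8 kips.
a = T/(0.85 f'_c b) = 254.8/(0.85 × 7.05 × 21) = 2.02 in.

a ≈ 2.02 in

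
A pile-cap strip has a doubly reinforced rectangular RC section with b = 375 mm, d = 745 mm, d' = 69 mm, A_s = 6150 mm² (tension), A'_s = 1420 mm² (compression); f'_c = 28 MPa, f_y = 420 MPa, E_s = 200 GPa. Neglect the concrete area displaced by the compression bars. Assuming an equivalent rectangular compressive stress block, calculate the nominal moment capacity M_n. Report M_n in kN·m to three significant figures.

M_n ≈ 1660 kN·m

Assume both tension and compression steel yield.
Net tension couple steel: A_s − A'_s = 4730 mm².
a = (A_s − A'_s) f_y / (0.85 f'_c b) = 1986600/(0.85 × 28 × 375) = 222.59 mm.
c = a/β₁ = 222.59/0.85 = 261.87 mm; ε'_s = 0.003(c − d')/c = 0.0022 ≥ f_y/E_s = 0.0021, so compression steel does yield.
M_n = (A_s − A'_s) f_y (d − a/2) + A'_s f_y (d − d') = [1986600 × (745 − 111.295) + 596400 × (745 − 69)] × 10⁻⁶ = 1258.92 + 403.17 = 1662.09 kN·m.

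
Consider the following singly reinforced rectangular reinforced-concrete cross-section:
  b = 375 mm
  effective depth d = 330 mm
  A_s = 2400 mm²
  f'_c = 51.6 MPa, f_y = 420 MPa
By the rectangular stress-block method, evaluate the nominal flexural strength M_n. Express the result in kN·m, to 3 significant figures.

T = A_s f_y = 2400 × 420 = 1008000 N = 1008 kN.
From C = T: a = T/(0.85 f'_c b) = 1008000/(0.85 × 51.6 × 375) = 61.29 mm.
M_n = T(d − a/2) = 1008 kN × (330 − 30.645) mm = 301.75 kN·m.

M_n ≈ 302 kN·m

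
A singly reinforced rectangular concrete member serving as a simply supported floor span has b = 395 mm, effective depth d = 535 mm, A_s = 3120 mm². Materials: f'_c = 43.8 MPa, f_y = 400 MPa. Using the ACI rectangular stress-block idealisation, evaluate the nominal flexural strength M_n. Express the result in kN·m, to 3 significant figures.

T = A_s f_y = 3120 × 400 = 1248000 N = 1248 kN.
From C = T: a = T/(0.85 f'_c b) = 1248000/(0.85 × 43.8 × 395) = 84.86 mm.
M_n = T(d − a/2) = 1248 kN × (535 − 42.43) mm = 614.73 kN·m.

M_n ≈ 615 kN·m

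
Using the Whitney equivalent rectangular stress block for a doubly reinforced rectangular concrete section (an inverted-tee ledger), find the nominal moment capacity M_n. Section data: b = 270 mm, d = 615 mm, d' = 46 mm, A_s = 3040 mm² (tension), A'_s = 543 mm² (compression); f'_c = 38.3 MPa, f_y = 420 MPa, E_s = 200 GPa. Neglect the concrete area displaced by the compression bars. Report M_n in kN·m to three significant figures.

Assume both tension and compression steel yield.
Net tension couple steel: A_s − A'_s = 2497 mm².
a = (A_s − A'_s) f_y / (0.85 f'_c b) = 1048740/(0.85 × 38.3 × 270) = 119.31 mm.
c = a/β₁ = 119.31/0.776 = 153.75 mm; ε'_s = 0.003(c − d')/c = 0.0021 ≥ f_y/E_s = 0.0021, so compression steel does yield.
M_n = (A_s − A'_s) f_y (d − a/2) + A'_s f_y (d − d') = [1048740 × (615 − 59.655) + 228060 × (615 − 46)] × 10⁻⁶ = 582.41 + 129.77 = 712.18 kN·m.

M_n ≈ 712 kN·m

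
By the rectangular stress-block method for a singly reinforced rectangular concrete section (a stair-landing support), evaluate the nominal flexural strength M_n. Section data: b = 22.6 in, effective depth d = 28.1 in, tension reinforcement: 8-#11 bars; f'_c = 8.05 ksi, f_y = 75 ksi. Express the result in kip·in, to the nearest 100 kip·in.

A_s = 8 × 1.56 = 12.48 in².
T = A_s f_y = 12.48 × 75 = 936 kips.
a = T/(0.85 f'_c b) = 936/(0.85 × 8.05 × 22.6) = 6.053 in.
M_n = T(d − a/2) = 936 × (28.1 − 3.0265) = 23468.8 kip·in.

M_n ≈ 23500 kip·in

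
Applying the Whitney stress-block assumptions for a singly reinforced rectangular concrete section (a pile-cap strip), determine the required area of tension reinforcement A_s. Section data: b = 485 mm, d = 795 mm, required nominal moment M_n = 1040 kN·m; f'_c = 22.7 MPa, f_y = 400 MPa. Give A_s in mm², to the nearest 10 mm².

A_s ≈ 3620 mm²

With M_n = 0.85 f'_c a b (d − a/2), solve the quadratic for a:
a = d − √(d² − 2M_n/(0.85 f'_c b)) = 795 − √(795² − 2 × 1040×10⁶/(0.85 × 22.7 × 485)) = 154.88 mm.
A_s = 0.85 f'_c a b / f_y = 0.85 × 22.7 × 154.88 × 485 / 400 = 3623.4 mm².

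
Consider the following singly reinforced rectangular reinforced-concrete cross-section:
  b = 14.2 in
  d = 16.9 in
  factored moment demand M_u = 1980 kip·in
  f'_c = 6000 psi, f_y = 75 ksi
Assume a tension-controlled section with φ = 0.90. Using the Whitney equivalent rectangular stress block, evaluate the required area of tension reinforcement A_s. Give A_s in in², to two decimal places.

M_n = M_u/φ = 1980/0.90 = 2200 kip·in.
From M_n = 0.85 f'_c a b (d − a/2):
a = d − √(d² − 2M_n/(0.85 f'_c b)) = 16.9 − √(16.9² − 2 × 2200/(0.85 × 6 × 14.2)) = 1.905 in.
A_s = 0.85 f'_c a b / f_y = 0.85 × 6 × 1.905 × 14.2 / 75 = 1.839 in².

A_s ≈ 1.84 in²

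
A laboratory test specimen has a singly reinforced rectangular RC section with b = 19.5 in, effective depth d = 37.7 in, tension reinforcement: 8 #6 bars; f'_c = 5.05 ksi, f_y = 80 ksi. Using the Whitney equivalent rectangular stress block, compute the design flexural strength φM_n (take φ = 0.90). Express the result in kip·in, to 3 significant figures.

A_s = 8 × 0.44 = 3.52 in².
T = A_s f_y = 3.52 × 80 = 281.6 kips.
a = T/(0.85 f'_c b) = 281.6/(0.85 × 5.05 × 19.5) = 3.364 in.
M_n = T(d − a/2) = 281.6 × (37.7 − 1.682) = 10142.7 kip·in.
φM_n = 0.90 × 10142.7 = 9128.4 kip·in.

φM_n ≈ 9130 kip·in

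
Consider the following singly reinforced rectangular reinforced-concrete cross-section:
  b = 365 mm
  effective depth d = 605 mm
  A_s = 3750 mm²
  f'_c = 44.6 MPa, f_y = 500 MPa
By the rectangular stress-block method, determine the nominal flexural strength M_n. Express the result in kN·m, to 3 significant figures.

T = A_s f_y = 3750 × 500 = 1875000 N = 1875 kN.
From C = T: a = T/(0.85 f'_c b) = 1875000/(0.85 × 44.6 × 365) = 135.50 mm.
M_n = T(d − a/2) = 1875 kN × (605 − 67.75) mm = 1007.34 kN·m.

M_n ≈ 1010 kN·m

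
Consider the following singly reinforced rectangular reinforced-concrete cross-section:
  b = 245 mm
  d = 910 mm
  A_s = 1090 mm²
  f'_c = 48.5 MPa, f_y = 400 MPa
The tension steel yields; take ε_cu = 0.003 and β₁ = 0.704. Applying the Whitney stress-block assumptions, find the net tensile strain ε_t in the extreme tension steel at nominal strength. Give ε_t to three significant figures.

a = A_s f_y/(0.85 f'_c b) = 43.17 mm.
β₁ = 0.704, so c = a/β₁ = 43.17/0.704 = 61.32 mm.
From the linear strain diagram with ε_cu = 0.003: ε_t = 0.003 (d − c)/c = 0.003 × (910 − 61.32)/61.32 = 0.0415.
Since ε_t ≥ 0.005, the section is tension-controlled.

ε_t ≈ 0.0415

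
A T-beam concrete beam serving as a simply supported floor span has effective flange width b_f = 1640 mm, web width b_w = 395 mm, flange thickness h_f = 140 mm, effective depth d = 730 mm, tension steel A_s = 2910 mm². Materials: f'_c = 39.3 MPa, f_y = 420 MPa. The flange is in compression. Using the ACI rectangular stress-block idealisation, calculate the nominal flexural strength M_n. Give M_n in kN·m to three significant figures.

M_n ≈ 879 kN·m

Tension: T = A_s f_y = 2910 × 420 = 1222200 N.
Try a within the flange: a = T/(0.85 f'_c b_f) = 1222200/(0.85 × 39.3 × 1640) = 22.31 mm.
Since a = 22.31 ≤ h_f = 140 mm, the stress block lies entirely in the flange; analyse as a rectangular beam of width b_f.
M_n = T(d − a/2) = 1222200 × (730 − 11.155) = 878.57 × 10⁶ N·mm.
M_n = 878.57 kN·m.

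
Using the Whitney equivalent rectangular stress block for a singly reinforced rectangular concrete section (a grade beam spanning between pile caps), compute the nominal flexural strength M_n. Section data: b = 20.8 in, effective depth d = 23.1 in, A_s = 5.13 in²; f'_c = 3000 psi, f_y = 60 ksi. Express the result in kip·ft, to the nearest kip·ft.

M_n ≈ 518 kip·ft

T = A_s f_y = 5.13 × 60 = 307.8 kips.
a = T/(0.85 f'_c b) = 307.8/(0.85 × 3 × 20.8) = 5.803 in.
M_n = T(d − a/2) = 307.8 × (23.1 − 2.9015) = 6217.1 kip·in = 6217.1/12 = 518.09 kip·ft.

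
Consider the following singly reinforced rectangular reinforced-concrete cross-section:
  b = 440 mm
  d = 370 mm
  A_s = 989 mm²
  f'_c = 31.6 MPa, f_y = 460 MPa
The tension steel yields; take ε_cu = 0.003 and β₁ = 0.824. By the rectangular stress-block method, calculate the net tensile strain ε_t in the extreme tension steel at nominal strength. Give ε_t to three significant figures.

ε_t ≈ 0.0208

a = A_s f_y/(0.85 f'_c b) = 38.49 mm.
β₁ = 0.824, so c = a/β₁ = 38.49/0.824 = 46.71 mm.
From the linear strain diagram with ε_cu = 0.003: ε_t = 0.003 (d − c)/c = 0.003 × (370 − 46.71)/46.71 = 0.0208.
Since ε_t ≥ 0.005, the section is tension-controlled.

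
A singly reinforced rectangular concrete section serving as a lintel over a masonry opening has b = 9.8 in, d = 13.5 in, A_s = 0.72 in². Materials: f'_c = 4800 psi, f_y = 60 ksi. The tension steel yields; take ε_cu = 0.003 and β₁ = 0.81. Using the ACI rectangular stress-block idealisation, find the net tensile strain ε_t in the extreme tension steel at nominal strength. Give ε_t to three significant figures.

ε_t ≈ 0.0274

a = A_s f_y/(0.85 f'_c b) = 1.080 in.
β₁ = 0.81, so c = a/β₁ = 1.080/0.81 = 1.333 in.
From the linear strain diagram with ε_cu = 0.003: ε_t = 0.003 (d − c)/c = 0.003 × (13.5 − 1.333)/1.333 = 0.0274.
Since ε_t ≥ 0.005, the section is tension-controlled.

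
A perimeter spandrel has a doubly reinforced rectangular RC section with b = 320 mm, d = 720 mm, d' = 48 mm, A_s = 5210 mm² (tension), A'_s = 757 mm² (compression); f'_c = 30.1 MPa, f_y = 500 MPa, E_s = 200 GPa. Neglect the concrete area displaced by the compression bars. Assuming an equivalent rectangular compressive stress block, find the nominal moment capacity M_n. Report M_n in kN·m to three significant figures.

M_n ≈ 1550 kN·m

Assume both tension and compression steel yield.
Net tension couple steel: A_s − A'_s = 4453 mm².
a = (A_s − A'_s) f_y / (0.85 f'_c b) = 2226500/(0.85 × 30.1 × 320) = 271.95 mm.
c = a/β₁ = 271.95/0.835 = 325.69 mm; ε'_s = 0.003(c − d')/c = 0.0026 ≥ f_y/E_s = 0.0025, so compression steel does yield.
M_n = (A_s − A'_s) f_y (d − a/2) + A'_s f_y (d − d') = [2226500 × (720 − 135.975) + 378500 × (720 − 48)] × 10⁻⁶ = 1300.33 + 254.35 = 1554.68 kN·m.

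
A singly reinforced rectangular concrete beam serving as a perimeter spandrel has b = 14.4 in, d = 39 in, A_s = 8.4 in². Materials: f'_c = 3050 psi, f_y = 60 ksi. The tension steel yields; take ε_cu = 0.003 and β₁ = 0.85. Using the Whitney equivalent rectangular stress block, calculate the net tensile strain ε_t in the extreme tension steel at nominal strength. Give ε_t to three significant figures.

a = A_s f_y/(0.85 f'_c b) = 13.500 in.
β₁ = 0.85, so c = a/β₁ = 13.500/0.85 = 15.882 in.
From the linear strain diagram with ε_cu = 0.003: ε_t = 0.003 (d − c)/c = 0.003 × (39 − 15.882)/15.882 = 0.00437.
ε_t is between 0.004 and 0.005 — transition zone.

ε_t ≈ 0.00437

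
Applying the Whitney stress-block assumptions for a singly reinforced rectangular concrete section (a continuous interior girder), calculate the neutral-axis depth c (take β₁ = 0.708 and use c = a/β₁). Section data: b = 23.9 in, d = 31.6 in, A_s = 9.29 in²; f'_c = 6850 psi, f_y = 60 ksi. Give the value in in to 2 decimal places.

T = A_s f_y = 9.29 × 60 = 557.4 kips.
a = T/(0.85 f'_c b) = 557.4/(0.85 × 6.85 × 23.9) = 4.0055 in.
With β₁ = 0.708, c = a/β₁ = 4.0055/0.708 = 5.66 in.

c ≈ 5.66 in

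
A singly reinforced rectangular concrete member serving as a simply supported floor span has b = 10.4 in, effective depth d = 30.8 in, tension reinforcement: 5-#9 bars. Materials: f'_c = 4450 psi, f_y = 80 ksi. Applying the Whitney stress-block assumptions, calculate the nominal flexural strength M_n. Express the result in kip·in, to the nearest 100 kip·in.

M_n ≈ 10300 kip·in

A_s = 5 × 1 = 5 in².
T = A_s f_y = 5 × 80 = 400 kips.
a = T/(0.85 f'_c b) = 400/(0.85 × 4.45 × 10.4) = 10.168 in.
M_n = T(d − a/2) = 400 × (30.8 − 5.084) = 10286.4 kip·in.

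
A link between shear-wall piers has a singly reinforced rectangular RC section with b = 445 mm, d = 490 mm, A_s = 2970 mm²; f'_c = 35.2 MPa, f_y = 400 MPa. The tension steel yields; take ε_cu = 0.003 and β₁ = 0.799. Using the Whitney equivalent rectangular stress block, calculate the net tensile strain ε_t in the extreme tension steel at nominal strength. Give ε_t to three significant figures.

a = A_s f_y/(0.85 f'_c b) = 89.23 mm.
β₁ = 0.799, so c = a/β₁ = 89.23/0.799 = 111.68 mm.
From the linear strain diagram with ε_cu = 0.003: ε_t = 0.003 (d − c)/c = 0.003 × (490 − 111.68)/111.68 = 0.0102.
Since ε_t ≥ 0.005, the section is tension-controlled.

ε_t ≈ 0.0102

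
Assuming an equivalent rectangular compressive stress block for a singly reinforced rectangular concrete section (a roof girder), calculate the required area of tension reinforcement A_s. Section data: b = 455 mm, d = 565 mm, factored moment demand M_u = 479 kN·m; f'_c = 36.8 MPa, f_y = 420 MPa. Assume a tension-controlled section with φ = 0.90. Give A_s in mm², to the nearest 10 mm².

A_s ≈ 2390 mm²

M_n = M_u/φ = 479/0.90 = 532.222 kN·m.
With M_n = 0.85 f'_c a b (d − a/2), solve the quadratic for a:
a = d − √(d² − 2M_n/(0.85 f'_c b)) = 565 − √(565² − 2 × 532.222×10⁶/(0.85 × 36.8 × 455)) = 70.60 mm.
A_s = 0.85 f'_c a b / f_y = 0.85 × 36.8 × 70.60 × 455 / 420 = 2392.4 mm².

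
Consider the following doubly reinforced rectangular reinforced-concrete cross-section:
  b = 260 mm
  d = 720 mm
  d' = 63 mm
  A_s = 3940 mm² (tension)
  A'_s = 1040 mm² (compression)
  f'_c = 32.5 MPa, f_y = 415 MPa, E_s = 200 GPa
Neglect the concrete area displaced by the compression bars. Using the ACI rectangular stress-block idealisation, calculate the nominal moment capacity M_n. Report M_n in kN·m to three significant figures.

M_n ≈ 1050 kN·m

Assume both tension and compression steel yield.
Net tension couple steel: A_s − A'_s = 2900 mm².
a = (A_s − A'_s) f_y / (0.85 f'_c b) = 1203500/(0.85 × 32.5 × 260) = 167.56 mm.
c = a/β₁ = 167.56/0.818 = 204.84 mm; ε'_s = 0.003(c − d')/c = 0.0021 ≥ f_y/E_s = 0.0021, so compression steel does yield.
M_n = (A_s − A'_s) f_y (d − a/2) + A'_s f_y (d − d') = [1203500 × (720 − 83.78) + 431600 × (720 − 63)] × 10⁻⁶ = 765.69 + 283.56 = 1049.25 kN·m.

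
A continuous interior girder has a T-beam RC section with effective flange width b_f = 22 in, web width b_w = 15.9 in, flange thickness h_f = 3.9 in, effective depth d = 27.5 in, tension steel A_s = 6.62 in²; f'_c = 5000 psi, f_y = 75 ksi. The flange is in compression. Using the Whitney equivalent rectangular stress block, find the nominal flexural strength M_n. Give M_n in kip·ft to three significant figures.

Tension: T = A_s f_y = 6.62 × 75 = 496.5 kips.
Try a within the flange: a = T/(0.85 f'_c b_f) = 496.5/(0.85 × 5 × 22) = 5.310 in.
a = 5.310 > h_f = 3.9 in: the block extends into the web. Split into flange-overhang and web parts.
C_f = 0.85 f'_c (b_f − b_w) h_f = 0.85 × 5 × (22 − 15.9) × 3.9 = 101.1 kips.
Remaining web compression depth: a_w = (T − C_f)/(0.85 f'_c b_w) = (496.5 − 101.1)/(0.85 × 5 × 15.9) = 5.851 in.
M_n = C_f(d − h_f/2) + (T − C_f)(d − a_w/2) = 101.1 × (27.5 − 1.95) + 395.4 × (27.5 − 2.9255) = 2583.1 + 9716.8 = 12299.9 kip·in.
M_n = 12299.9/12 = 1024.99 kip·ft.

M_n ≈ 1020 kip·ft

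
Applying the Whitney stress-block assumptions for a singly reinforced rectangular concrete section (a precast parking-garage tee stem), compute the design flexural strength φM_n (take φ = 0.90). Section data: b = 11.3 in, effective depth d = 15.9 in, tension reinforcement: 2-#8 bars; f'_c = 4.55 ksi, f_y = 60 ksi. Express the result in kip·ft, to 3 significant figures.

A_s = 2 × 0.79 = 1.58 in².
T = A_s f_y = 1.58 × 60 = 94.8 kips.
a = T/(0.85 f'_c b) = 94.8/(0.85 × 4.55 × 11.3) = 2.169 in.
M_n = T(d − a/2) = 94.8 × (15.9 − 1.0845) = 1404.5 kip·in = 1404.5/12 = 117.04 kip·ft.
φM_n = 0.90 × 117.04 = 105.34 kip·ft.

φM_n ≈ 105 kip·ft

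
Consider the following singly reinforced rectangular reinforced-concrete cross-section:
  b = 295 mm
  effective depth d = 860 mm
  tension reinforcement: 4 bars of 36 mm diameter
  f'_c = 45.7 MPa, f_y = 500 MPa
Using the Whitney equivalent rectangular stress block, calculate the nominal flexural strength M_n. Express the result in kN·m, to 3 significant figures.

A_s = 4 × 1018 = 4072 mm².
T = A_s f_y = 4072 × 500 = 2036000 N = 2036 kN.
From C = T: a = T/(0.85 f'_c b) = 2036000/(0.85 × 45.7 × 295) = 177.67 mm.
M_n = T(d − a/2) = 2036 kN × (860 − 88.835) mm = 1570.09 kN·m.

M_n ≈ 1570 kN·m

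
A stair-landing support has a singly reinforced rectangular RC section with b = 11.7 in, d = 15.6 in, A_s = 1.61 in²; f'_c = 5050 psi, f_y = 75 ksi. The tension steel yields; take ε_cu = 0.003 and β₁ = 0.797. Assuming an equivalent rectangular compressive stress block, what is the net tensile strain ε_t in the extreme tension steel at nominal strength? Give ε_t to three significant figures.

a = A_s f_y/(0.85 f'_c b) = 2.404 in.
β₁ = 0.797, so c = a/β₁ = 2.404/0.797 = 3.016 in.
From the linear strain diagram with ε_cu = 0.003: ε_t = 0.003 (d − c)/c = 0.003 × (15.6 − 3.016)/3.016 = 0.0125.
Since ε_t ≥ 0.005, the section is tension-controlled.

ε_t ≈ 0.0125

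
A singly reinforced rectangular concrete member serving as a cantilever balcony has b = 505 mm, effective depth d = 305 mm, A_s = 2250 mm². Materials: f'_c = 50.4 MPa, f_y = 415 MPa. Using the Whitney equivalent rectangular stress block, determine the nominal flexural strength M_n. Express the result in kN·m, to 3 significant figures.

T = A_s f_y = 2250 × 415 = 933750 N = 933.75 kN.
From C = T: a = T/(0.85 f'_c b) = 933750/(0.85 × 50.4 × 505) = 43.16 mm.
M_n = T(d − a/2) = 933.75 kN × (305 − 21.58) mm = 264.64 kN·m.

M_n ≈ 265 kN·m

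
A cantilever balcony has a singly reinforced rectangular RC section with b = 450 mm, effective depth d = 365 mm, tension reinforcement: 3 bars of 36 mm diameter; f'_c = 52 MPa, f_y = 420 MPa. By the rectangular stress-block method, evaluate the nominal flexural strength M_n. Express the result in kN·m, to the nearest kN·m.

A_s = 3 × 1018 = 3054 mm².
T = A_s f_y = 3054 × 420 = 1282680 N = 1282.68 kN.
From C = T: a = T/(0.85 f'_c b) = 1282680/(0.85 × 52 × 450) = 64.49 mm.
M_n = T(d − a/2) = 1282.68 kN × (365 − 32.245) mm = 426.82 kN·m.

M_n ≈ 427 kN·m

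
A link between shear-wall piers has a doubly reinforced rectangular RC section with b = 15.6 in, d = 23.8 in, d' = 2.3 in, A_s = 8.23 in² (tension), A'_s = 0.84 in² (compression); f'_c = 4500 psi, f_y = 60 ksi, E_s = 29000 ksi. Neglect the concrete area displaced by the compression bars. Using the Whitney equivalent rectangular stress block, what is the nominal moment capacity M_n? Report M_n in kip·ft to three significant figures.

M_n ≈ 832 kip·ft

Assume both steels yield.
a = (A_s − A'_s) f_y/(0.85 f'_c b) = (8.23 − 0.84) × 60/(0.85 × 4.5 × 15.6) = 7.431 in.
c = a/β₁ = 7.431/0.825 = 9.007 in; ε'_s = 0.003(c − d')/c = 0.0022 ≥ ε_y = 0.0021, so the compression steel yields.
M_n = (A_s − A'_s) f_y (d − a/2) + A'_s f_y (d − d') = 443.4 × (23.8 − 3.7155) + 50.4 × (23.8 − 2.3) = 8905.5 + 1083.6 = 9989.1 kip·in = 9989.1/12 = 832.43 kip·ft.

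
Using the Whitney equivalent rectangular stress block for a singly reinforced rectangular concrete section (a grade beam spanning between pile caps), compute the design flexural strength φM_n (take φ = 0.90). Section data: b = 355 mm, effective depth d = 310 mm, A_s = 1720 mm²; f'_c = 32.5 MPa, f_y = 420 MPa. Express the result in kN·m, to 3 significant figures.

T = A_s f_y = 1720 × 420 = 722400 N = 722.4 kN.
From C = T: a = T/(0.85 f'_c b) = 722400/(0.85 × 32.5 × 355) = 73.66 mm.
M_n = T(d − a/2) = 722.4 kN × (310 − 36.83) mm = 197.34 kN·m.
φM_n = 0.90 × 197.34 = 177.61 kN·m.

φM_n ≈ 178 kN·m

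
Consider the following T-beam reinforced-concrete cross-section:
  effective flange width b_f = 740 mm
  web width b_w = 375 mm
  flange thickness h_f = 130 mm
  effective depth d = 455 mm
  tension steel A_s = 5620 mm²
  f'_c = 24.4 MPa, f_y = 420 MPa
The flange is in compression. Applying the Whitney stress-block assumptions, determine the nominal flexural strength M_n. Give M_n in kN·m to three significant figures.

Tension: T = A_s f_y = 5620 × 420 = 2360400 N.
Try a within the flange: a = T/(0.85 f'_c b_f) = 2360400/(0.85 × 24.4 × 740) = 153.80 mm.
a = 153.80 > h_f = 130 mm: the block extends into the web. Split into flange-overhang and web parts.
C_f = 0.85 f'_c (b_f − b_w) h_f = 0.85 × 24.4 × (740 − 375) × 130 = 984113 N.
Remaining web compression depth: a_w = (T − C_f)/(0.85 f'_c b_w) = (2360400 − 984113)/(0.85 × 24.4 × 375) = 176.96 mm.
M_n = C_f(d − h_f/2) + (T − C_f)(d − a_w/2) = 984113 × (455 − 65) + 1376287 × (455 − 88.48) = 383.80 + 504.44 = 888.24 × 10⁶ N·mm.
M_n = 888.24 kN·m.

M_n ≈ 888 kN·m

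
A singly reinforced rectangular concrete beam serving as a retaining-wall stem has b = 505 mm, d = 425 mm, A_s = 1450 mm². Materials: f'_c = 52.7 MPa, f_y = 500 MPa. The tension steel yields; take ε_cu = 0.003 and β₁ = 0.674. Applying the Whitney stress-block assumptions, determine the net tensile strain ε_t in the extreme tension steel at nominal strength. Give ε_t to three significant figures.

a = A_s f_y/(0.85 f'_c b) = 32.05 mm.
β₁ = 0.674, so c = a/β₁ = 32.05/0.674 = 47.55 mm.
From the linear strain diagram with ε_cu = 0.003: ε_t = 0.003 (d − c)/c = 0.003 × (425 − 47.55)/47.55 = 0.0238.
Since ε_t ≥ 0.005, the section is tension-controlled.

ε_t ≈ 0.0238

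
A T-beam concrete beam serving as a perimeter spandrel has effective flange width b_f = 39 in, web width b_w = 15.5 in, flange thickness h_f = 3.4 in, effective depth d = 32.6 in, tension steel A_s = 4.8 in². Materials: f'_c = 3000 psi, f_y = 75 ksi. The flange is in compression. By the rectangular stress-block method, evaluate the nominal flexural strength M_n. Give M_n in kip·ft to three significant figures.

M_n ≈ 923 kip·ft

Tension: T = A_s f_y = 4.8 × 75 = 360 kips.
Try a within the flange: a = T/(0.85 f'_c b_f) = 360/(0.85 × 3 × 39) = 3.620 in.
a = 3.620 > h_f = 3.4 in: the block extends into the web. Split into flange-overhang and web parts.
C_f = 0.85 f'_c (b_f − b_w) h_f = 0.85 × 3 × (39 − 15.5) × 3.4 = 203.7 kips.
Remaining web compression depth: a_w = (T − C_f)/(0.85 f'_c b_w) = (360 − 203.7)/(0.85 × 3 × 15.5) = 3.954 in.
M_n = C_f(d − h_f/2) + (T − C_f)(d − a_w/2) = 203.7 × (32.6 − 1.7) + 156.3 × (32.6 − 1.977) = 6294.3 + 4786.4 = 11080.7 kip·in.
M_n = 11080.7/12 = 923.39 kip·ft.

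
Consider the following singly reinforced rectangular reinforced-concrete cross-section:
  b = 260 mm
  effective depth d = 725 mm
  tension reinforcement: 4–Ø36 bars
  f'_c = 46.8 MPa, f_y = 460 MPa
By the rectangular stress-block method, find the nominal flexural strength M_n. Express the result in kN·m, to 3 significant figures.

A_s = 4 × 1018 = 4072 mm².
T = A_s f_y = 4072 × 460 = 1873120 N = 1873.12 kN.
From C = T: a = T/(0.85 f'_c b) = 1873120/(0.85 × 46.8 × 260) = 181.10 mm.
M_n = T(d − a/2) = 1873.12 kN × (725 − 90.55) mm = 1188.40 kN·m.

M_n ≈ 1190 kN·m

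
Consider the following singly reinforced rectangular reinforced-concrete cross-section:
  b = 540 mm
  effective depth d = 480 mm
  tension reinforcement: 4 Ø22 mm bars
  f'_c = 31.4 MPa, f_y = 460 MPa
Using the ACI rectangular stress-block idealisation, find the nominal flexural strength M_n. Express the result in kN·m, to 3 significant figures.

A_s = 4 × 380 = 1520 mm².
T = A_s f_y = 1520 × 460 = 699200 N = 699.2 kN.
From C = T: a = T/(0.85 f'_c b) = 699200/(0.85 × 31.4 × 540) = 48.51 mm.
M_n = T(d − a/2) = 699.2 kN × (480 − 24.255) mm = 318.66 kN·m.

M_n ≈ 319 kN·m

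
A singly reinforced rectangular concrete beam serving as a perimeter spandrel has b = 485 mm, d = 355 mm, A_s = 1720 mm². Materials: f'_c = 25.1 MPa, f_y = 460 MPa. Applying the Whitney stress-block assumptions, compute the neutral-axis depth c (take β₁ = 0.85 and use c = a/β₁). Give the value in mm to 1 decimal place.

T = A_s f_y = 1720 × 460 = 791200 N = 791.2 kN.
Setting C = 0.85 f'_c a b equal to T: a = 791200/(0.85 × 25.1 × 485) = 76.463 mm.
With β₁ = 0.85, c = a/β₁ = 76.463/0.85 = 90.0 mm.

c ≈ 90.0 mm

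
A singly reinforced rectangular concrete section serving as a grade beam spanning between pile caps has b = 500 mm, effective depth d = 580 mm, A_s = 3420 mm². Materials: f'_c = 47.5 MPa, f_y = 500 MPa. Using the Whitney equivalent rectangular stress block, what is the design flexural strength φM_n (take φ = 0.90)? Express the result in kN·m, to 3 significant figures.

T = A_s f_y = 3420 × 500 = 1710000 N = 1710 kN.
From C = T: a = T/(0.85 f'_c b) = 1710000/(0.85 × 47.5 × 500) = 84.71 mm.
M_n = T(d − a/2) = 1710 kN × (580 − 42.355) mm = 919.37 kN·m.
φM_n = 0.90 × 919.37 = 827.43 kN·m.

φM_n ≈ 827 kN·m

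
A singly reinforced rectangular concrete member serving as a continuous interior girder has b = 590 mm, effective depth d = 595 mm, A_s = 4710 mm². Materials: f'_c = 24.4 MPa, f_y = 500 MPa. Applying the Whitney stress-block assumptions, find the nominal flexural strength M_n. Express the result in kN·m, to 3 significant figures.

M_n ≈ 1170 kN·m

T = A_s f_y = 4710 × 500 = 2355000 N = 2355 kN.
From C = T: a = T/(0.85 f'_c b) = 2355000/(0.85 × 24.4 × 590) = 192.46 mm.
M_n = T(d − a/2) = 2355 kN × (595 − 96.23) mm = 1174.60 kN·m.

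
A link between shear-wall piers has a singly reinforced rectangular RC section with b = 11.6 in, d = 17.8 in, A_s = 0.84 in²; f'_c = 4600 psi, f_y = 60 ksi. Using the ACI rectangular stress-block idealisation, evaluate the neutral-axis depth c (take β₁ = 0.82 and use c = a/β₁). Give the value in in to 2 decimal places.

c ≈ 1.36 in

T = A_s f_y = 0.84 × 60 = 50.4 kips.
a = T/(0.85 f'_c b) = 50.4/(0.85 × 4.6 × 11.6) = 1.1112 in.
With β₁ = 0.82, c = a/β₁ = 1.1112/0.82 = 1.36 in.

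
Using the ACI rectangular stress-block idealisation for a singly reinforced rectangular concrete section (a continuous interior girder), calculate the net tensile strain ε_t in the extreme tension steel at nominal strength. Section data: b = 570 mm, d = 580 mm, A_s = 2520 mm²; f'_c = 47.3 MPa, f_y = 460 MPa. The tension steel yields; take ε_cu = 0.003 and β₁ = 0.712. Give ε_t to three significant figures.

ε_t ≈ 0.0215

a = A_s f_y/(0.85 f'_c b) = 50.58 mm.
β₁ = 0.712, so c = a/β₁ = 50.58/0.712 = 71.04 mm.
From the linear strain diagram with ε_cu = 0.003: ε_t = 0.003 (d − c)/c = 0.003 × (580 − 71.04)/71.04 = 0.0215.
Since ε_t ≥ 0.005, the section is tension-controlled.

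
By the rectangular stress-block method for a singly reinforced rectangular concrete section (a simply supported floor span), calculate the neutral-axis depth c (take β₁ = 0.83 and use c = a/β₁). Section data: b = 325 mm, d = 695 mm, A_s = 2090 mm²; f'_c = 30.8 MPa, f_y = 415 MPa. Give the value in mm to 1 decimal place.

c ≈ 122.8 mm

T = A_s f_y = 2090 × 415 = 867350 N = 867.35 kN.
Setting C = 0.85 f'_c a b equal to T: a = 867350/(0.85 × 30.8 × 325) = 101.939 mm.
With β₁ = 0.83, c = a/β₁ = 101.939/0.83 = 122.8 mm.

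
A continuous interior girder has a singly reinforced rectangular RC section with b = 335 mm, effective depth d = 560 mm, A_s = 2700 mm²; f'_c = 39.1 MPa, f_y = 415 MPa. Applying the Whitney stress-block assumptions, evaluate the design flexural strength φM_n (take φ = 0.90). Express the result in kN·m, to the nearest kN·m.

T = A_s f_y = 2700 × 415 = 1120500 N = 1120.5 kN.
From C = T: a = T/(0.85 f'_c b) = 1120500/(0.85 × 39.1 × 335) = 100.64 mm.
M_n = T(d − a/2) = 1120.5 kN × (560 − 50.32) mm = 571.10 kN·m.
φM_n = 0.90 × 571.10 = 513.99 kN·m.

φM_n ≈ 514 kN·m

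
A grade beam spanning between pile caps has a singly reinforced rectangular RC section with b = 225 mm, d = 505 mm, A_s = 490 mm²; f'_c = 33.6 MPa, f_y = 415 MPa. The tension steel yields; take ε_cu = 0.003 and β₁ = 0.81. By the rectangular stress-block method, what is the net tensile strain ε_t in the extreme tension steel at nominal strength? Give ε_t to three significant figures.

a = A_s f_y/(0.85 f'_c b) = 31.64 mm.
β₁ = 0.81, so c = a/β₁ = 31.64/0.81 = 39.06 mm.
From the linear strain diagram with ε_cu = 0.003: ε_t = 0.003 (d − c)/c = 0.003 × (505 − 39.06)/39.06 = 0.0358.
Since ε_t ≥ 0.005, the section is tension-controlled.

ε_t ≈ 0.0358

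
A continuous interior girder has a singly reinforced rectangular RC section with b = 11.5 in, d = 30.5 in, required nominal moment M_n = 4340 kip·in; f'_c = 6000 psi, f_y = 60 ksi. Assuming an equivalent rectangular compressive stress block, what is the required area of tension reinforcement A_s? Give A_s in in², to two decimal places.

A_s ≈ 2.47 in²

From M_n = 0.85 f'_c a b (d − a/2):
a = d − √(d² − 2M_n/(0.85 f'_c b)) = 30.5 − √(30.5² − 2 × 4340/(0.85 × 6 × 11.5)) = 2.531 in.
A_s = 0.85 f'_c a b / f_y = 0.85 × 6 × 2.531 × 11.5 / 60 = 2.474 in².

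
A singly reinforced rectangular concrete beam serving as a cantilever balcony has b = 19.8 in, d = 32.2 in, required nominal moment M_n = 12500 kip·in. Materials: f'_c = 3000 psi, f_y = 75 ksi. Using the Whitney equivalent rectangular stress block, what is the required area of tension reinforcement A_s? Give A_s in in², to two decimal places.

From M_n = 0.85 f'_c a b (d − a/2):
a = d − √(d² − 2M_n/(0.85 f'_c b)) = 32.2 − √(32.2² − 2 × 12500/(0.85 × 3 × 19.8)) = 8.926 in.
A_s = 0.85 f'_c a b / f_y = 0.85 × 3 × 8.926 × 19.8 / 75 = 6.009 in².

A_s ≈ 6.01 in²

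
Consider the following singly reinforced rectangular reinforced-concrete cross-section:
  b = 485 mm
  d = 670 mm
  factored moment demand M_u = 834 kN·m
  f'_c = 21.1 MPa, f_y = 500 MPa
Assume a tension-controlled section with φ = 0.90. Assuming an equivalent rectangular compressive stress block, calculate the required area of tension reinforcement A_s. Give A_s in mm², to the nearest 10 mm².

A_s ≈ 3210 mm²

M_n = M_u/φ = 834/0.90 = 926.667 kN·m.
With M_n = 0.85 f'_c a b (d − a/2), solve the quadratic for a:
a = d − √(d² − 2M_n/(0.85 f'_c b)) = 670 − √(670² − 2 × 926.667×10⁶/(0.85 × 21.1 × 485)) = 184.37 mm.
A_s = 0.85 f'_c a b / f_y = 0.85 × 21.1 × 184.37 × 485 / 500 = 3207.5 mm².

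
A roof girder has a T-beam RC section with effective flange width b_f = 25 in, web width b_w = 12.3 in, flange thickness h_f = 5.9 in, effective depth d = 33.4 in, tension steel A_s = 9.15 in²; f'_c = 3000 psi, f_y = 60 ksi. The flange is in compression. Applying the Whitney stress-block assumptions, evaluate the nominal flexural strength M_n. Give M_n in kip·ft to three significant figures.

Tension: T = A_s f_y = 9.15 × 60 = 549 kips.
Try a within the flange: a = T/(0.85 f'_c b_f) = 549/(0.85 × 3 × 25) = 8.612 in.
a = 8.612 > h_f = 5.9 in: the block extends into the web. Split into flange-overhang and web parts.
C_f = 0.85 f'_c (b_f − b_w) h_f = 0.85 × 3 × (25 − 12.3) × 5.9 = 191.1 kips.
Remaining web compression depth: a_w = (T − C_f)/(0.85 f'_c b_w) = (549 − 191.1)/(0.85 × 3 × 12.3) = 11.411 in.
M_n = C_f(d − h_f/2) + (T − C_f)(d − a_w/2) = 191.1 × (33.4 − 2.95) + 357.9 × (33.4 − 5.7055) = 5819.0 + 9911.9 = 15730.9 kip·in.
M_n = 15730.9/12 = 1310.91 kip·ft.

M_n ≈ 1310 kip·ft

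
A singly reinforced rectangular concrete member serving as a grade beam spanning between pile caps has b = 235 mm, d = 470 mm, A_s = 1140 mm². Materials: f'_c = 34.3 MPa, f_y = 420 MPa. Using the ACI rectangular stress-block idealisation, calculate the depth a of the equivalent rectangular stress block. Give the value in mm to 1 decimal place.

T = A_s f_y = 1140 × 420 = 478800 N = 478.8 kN.
Setting C = 0.85 f'_c a b equal to T: a = 478800/(0.85 × 34.3 × 235) = 69.9 mm.

a ≈ 69.9 mm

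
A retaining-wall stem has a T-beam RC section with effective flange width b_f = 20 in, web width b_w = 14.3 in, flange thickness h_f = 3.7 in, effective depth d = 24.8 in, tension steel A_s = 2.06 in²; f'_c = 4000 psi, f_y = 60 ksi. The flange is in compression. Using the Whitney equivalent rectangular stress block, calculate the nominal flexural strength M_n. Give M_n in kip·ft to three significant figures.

Tension: T = A_s f_y = 2.06 × 60 = 123.6 kips.
Try a within the flange: a = T/(0.85 f'_c b_f) = 123.6/(0.85 × 4 × 20) = 1.818 in.
Since a = 1.818 ≤ h_f = 3.7 in, the stress block lies entirely in the flange; analyse as a rectangular beam of width b_f.
M_n = T(d − a/2) = 123.6 × (24.8 − 0.909) = 2952.9 kip·in.
M_n = 2952.9/12 = 246.08 kip·ft.

M_n ≈ 246 kip·ft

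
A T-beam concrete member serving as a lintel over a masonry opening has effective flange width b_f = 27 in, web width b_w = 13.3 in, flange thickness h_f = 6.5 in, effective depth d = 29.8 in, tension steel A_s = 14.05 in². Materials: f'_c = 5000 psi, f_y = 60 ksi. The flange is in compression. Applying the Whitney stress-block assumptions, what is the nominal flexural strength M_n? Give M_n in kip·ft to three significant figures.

Tension: T = A_s f_y = 14.05 × 60 = 843 kips.
Try a within the flange: a = T/(0.85 f'_c b_f) = 843/(0.85 × 5 × 27) = 7.346 in.
a = 7.346 > h_f = 6.5 in: the block extends into the web. Split into flange-overhang and web parts.
C_f = 0.85 f'_c (b_f − b_w) h_f = 0.85 × 5 × (27 − 13.3) × 6.5 = 378.5 kips.
Remaining web compression depth: a_w = (T − C_f)/(0.85 f'_c b_w) = (843 − 378.5)/(0.85 × 5 × 13.3) = 8.218 in.
M_n = C_f(d − h_f/2) + (T − C_f)(d − a_w/2) = 378.5 × (29.8 − 3.25) + 464.5 × (29.8 − 4.109) = 10049.2 + 11933.5 = 21982.7 kip·in.
M_n = 21982.7/12 = 1831.89 kip·ft.

M_n ≈ 1830 kip·ft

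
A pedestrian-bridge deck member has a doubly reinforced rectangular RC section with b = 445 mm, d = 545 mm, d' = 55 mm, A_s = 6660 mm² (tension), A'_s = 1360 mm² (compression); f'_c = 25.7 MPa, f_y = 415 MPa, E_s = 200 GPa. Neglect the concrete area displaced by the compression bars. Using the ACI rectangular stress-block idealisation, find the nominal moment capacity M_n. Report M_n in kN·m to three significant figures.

M_n ≈ 1230 kN·m

Assume both tension and compression steel yield.
Net tension couple steel: A_s − A'_s = 5300 mm².
a = (A_s − A'_s) f_y / (0.85 f'_c b) = 2199500/(0.85 × 25.7 × 445) = 226.26 mm.
c = a/β₁ = 226.26/0.85 = 266.19 mm; ε'_s = 0.003(c − d')/c = 0.0024 ≥ f_y/E_s = 0.0021, so compression steel does yield.
M_n = (A_s − A'_s) f_y (d − a/2) + A'_s f_y (d − d') = [2199500 × (545 − 113.13) + 564400 × (545 − 55)] × 10⁻⁶ = 949.90 + 276.56 = 1226.46 kN·m.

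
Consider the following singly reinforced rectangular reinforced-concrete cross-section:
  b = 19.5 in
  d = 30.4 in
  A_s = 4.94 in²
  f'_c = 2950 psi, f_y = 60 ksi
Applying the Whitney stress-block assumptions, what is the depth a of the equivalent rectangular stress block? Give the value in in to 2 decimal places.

a ≈ 6.06 in

T = A_s f_y = 4.94 × 60 = 296.4 kips.
a = T/(0.85 f'_c b) = 296.4/(0.85 × 2.95 × 19.5) = 6.06 in.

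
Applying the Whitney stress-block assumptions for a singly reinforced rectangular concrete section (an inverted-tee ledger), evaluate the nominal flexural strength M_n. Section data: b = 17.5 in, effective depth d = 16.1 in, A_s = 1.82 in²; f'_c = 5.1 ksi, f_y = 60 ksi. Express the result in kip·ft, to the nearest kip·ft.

M_n ≈ 140 kip·ft

T = A_s f_y = 1.82 × 60 = 109.2 kips.
a = T/(0.85 f'_c b) = 109.2/(0.85 × 5.1 × 17.5) = 1.439 in.
M_n = T(d − a/2) = 109.2 × (16.1 − 0.7195) = 1679.6 kip·in = 1679.6/12 = 139.97 kip·ft.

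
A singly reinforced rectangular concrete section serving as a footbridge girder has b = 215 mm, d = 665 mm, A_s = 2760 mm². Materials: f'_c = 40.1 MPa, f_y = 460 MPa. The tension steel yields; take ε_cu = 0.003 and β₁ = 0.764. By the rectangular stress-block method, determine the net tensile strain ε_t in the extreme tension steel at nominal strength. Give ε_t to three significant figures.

ε_t ≈ 0.00580

a = A_s f_y/(0.85 f'_c b) = 173.25 mm.
β₁ = 0.764, so c = a/β₁ = 173.25/0.764 = 226.77 mm.
From the linear strain diagram with ε_cu = 0.003: ε_t = 0.003 (d − c)/c = 0.003 × (665 − 226.77)/226.77 = 0.00580.
Since ε_t ≥ 0.005, the section is tension-controlled.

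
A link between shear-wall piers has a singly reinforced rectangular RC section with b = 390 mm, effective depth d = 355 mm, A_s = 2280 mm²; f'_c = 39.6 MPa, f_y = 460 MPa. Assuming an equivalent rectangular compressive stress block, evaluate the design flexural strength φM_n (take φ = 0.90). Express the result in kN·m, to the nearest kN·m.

T = A_s f_y = 2280 × 460 = 1048800 N = 1048.8 kN.
From C = T: a = T/(0.85 f'_c b) = 1048800/(0.85 × 39.6 × 390) = 79.89 mm.
M_n = T(d − a/2) = 1048.8 kN × (355 − 39.945) mm = 330.43 kN·m.
φM_n = 0.90 × 330.43 = 297.39 kN·m.

φM_n ≈ 297 kN·m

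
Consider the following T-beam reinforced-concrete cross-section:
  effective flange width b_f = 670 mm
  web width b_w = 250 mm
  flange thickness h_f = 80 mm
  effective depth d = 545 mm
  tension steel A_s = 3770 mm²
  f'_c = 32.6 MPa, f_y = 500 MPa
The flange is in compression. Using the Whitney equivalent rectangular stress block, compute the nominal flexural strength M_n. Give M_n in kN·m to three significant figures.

M_n ≈ 924 kN·m

Tension: T = A_s f_y = 3770 × 500 = 1885000 N.
Try a within the flange: a = T/(0.85 f'_c b_f) = 1885000/(0.85 × 32.6 × 670) = 101.53 mm.
a = 101.53 > h_f = 80 mm: the block extends into the web. Split into flange-overhang and web parts.
C_f = 0.85 f'_c (b_f − b_w) h_f = 0.85 × 32.6 × (670 − 250) × 80 = 931056 N.
Remaining web compression depth: a_w = (T − C_f)/(0.85 f'_c b_w) = (1885000 − 931056)/(0.85 × 32.6 × 250) = 137.70 mm.
M_n = C_f(d − h_f/2) + (T − C_f)(d − a_w/2) = 931056 × (545 − 40) + 953944 × (545 − 68.85) = 470.18 + 454.22 = 924.40 × 10⁶ N·mm.
M_n = 924.40 kN·m.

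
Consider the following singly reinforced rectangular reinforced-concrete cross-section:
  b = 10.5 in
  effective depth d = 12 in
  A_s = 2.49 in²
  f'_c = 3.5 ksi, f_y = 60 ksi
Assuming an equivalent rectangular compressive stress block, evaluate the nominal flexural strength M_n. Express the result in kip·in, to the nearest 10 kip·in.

M_n ≈ 1440 kip·in

T = A_s f_y = 2.49 × 60 = 149.4 kips.
a = T/(0.85 f'_c b) = 149.4/(0.85 × 3.5 × 10.5) = 4.783 in.
M_n = T(d − a/2) = 149.4 × (12 − 2.3915) = 1435.5 kip·in.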